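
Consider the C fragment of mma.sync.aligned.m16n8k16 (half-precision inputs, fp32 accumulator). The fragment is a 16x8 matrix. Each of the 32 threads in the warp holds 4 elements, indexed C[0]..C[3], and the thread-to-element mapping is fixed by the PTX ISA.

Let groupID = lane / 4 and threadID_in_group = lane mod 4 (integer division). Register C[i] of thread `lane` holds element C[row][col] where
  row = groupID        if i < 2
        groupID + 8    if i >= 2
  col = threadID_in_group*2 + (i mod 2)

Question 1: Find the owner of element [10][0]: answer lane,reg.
8,2

r:10=>grp=2,rB=1  c:0=>tig=0,lo=0
L=2*4+0=8  i=1*2+0=2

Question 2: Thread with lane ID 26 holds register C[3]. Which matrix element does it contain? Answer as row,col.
14,5

lane 26: gr=6 (26/4), th=2 (26%4)
i=3: r=6+8=14, c=2*2+1=5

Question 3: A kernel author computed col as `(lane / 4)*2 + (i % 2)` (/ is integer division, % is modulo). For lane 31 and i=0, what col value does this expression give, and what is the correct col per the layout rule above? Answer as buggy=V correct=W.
`(lane / 4)*2 + (i % 2)`[31,0]⇒14
31: gr=7,th=3
[0] (7+0,3*2+0) = (7,6)
col: 14 vs 6

buggy=14 correct=6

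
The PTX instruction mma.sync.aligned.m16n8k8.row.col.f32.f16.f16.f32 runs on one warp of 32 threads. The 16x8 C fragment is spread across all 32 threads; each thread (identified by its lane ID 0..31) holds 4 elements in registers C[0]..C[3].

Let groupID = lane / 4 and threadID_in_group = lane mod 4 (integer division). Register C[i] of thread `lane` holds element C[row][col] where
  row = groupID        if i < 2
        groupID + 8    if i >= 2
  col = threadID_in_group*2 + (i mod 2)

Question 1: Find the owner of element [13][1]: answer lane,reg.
r: 13->gid=5,r8=1  c: 1->tid=0,i&1=1
L=5*4+0=20  i=1*2+1=3

20,3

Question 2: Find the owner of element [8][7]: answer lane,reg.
3,3

r=8→G=0,rhi=1  c=7→T=3,p=1
L=0*4+3=3  i=1*2+1=3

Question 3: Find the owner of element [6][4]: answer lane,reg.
r=6→G=6,rhi=0  c=4→T=2,p=0
L=6*4+2=26  i=0*2+0=0

26,0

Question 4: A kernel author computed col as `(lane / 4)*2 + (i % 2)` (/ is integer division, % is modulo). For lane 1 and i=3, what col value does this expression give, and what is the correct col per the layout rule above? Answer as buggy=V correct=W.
buggy=1 correct=3

`(lane / 4)*2 + (i % 2)`[1,3]->1
L=1->g=1>>2=0, t=1&3=1
[3]->row 0+8=8  col 1·2+1=3
col: 1 vs 3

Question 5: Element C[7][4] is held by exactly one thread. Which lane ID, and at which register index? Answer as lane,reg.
r=7→G=7,rhi=0  c=4→T=2,p=0
L=7*4+2=30  i=0*2+0=0

30,0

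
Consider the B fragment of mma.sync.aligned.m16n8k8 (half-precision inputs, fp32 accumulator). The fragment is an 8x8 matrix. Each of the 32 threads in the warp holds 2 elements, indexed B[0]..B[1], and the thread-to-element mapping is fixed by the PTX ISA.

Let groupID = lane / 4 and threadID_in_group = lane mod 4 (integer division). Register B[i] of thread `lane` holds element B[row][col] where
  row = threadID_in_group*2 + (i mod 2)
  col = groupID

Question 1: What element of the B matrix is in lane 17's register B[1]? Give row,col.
lane 17: grp=4 (17/4), tig=1 (17%4)
i=1: r=1*2+1=3, c=grp=4

3,4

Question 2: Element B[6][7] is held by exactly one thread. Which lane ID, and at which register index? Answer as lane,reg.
c=7→G=7  r=6→T=3,p=0
L=7*4+3=31  i=0=0

31,0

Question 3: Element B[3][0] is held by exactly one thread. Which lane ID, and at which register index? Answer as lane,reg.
c:0=>grp=0  r:3=>tig=1,lo=1
L=0*4+1=1  i=1=1

1,1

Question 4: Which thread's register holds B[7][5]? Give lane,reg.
23,1

c: 5->gid=5  r: 7->tid=3,i&1=1
L=5*4+3=23  i=1=1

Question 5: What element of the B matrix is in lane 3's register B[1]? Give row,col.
lane 3: gr=0 (3/4), th=3 (3%4)
i=1: r=3*2+1=7, c=gr=0

7,0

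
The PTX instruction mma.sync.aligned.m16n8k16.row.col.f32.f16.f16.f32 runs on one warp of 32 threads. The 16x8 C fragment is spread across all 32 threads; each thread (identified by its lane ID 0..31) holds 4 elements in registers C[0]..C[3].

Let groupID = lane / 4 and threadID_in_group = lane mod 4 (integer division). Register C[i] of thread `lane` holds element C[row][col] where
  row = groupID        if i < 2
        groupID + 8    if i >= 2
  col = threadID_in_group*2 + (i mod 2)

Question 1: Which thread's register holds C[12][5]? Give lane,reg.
r=12->g=4,rb=1  c=5->t=2,b0=1
L=4*4+2=18  i=1*2+1=3

18,3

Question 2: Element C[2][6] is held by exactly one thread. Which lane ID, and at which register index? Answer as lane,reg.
r: 2->gid=2,r8=0  c: 6->tid=3,i&1=0
L=2*4+3=11  i=0*2+0=0

11,0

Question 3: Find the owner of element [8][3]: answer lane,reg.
r:8=>grp=0,rB=1  c:3=>tig=1,lo=1
L=0*4+1=1  i=1*2+1=3

1,3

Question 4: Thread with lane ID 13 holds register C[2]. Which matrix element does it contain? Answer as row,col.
11,2

lane 13⇒13/4=3, 13 mod 4=1
i=2  r:3+8⇒11  c:2·1+0⇒2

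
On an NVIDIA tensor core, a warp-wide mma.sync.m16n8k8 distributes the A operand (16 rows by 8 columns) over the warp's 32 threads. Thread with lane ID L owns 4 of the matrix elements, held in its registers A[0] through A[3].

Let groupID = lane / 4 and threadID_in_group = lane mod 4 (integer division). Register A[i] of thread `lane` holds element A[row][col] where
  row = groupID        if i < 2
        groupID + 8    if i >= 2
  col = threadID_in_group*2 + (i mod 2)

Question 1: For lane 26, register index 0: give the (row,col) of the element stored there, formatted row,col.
lane 26->26/4=6, 26 mod 4=2
i=0  r:6+0->6  c:2·2+0->4

6,4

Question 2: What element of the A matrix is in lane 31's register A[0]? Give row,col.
7,6

L=31→G=31>>2=7, T=31&3=3
[0]→row 7+0=7  col 3·2+0=6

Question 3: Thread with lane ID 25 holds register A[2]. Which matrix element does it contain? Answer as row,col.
25: gr=6,th=1
[2] (6+8,1*2+0) = (14,2)

14,2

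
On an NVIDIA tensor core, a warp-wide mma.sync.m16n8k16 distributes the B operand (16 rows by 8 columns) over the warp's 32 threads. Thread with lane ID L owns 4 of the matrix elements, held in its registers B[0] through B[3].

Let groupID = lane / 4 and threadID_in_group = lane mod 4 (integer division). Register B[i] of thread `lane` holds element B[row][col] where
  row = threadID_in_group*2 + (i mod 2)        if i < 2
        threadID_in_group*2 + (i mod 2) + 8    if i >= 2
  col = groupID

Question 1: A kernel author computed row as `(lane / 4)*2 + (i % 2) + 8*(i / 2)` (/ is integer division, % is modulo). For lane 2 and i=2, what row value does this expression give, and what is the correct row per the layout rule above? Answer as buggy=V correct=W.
buggy=8 correct=12

`(lane / 4)*2 + (i % 2) + 8*(i / 2)`[2,2]=>8
lane 2: grp=0 (2/4), tig=2 (2%4)
i=2: r=2*2+0+8=12, c=grp=0
row: 8 vs 12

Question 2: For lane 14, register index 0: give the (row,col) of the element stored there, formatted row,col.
L=14⇒gr=14>>2=3, th=14&3=2
[0]⇒row 2·2+0+0=4  col gr=3

4,3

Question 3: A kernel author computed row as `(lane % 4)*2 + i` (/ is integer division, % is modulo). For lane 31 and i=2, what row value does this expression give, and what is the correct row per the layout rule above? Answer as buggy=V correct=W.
`(lane % 4)*2 + i`[31,2]->8
L=31->g=31>>2=7, t=31&3=3
[2]->row 3·2+0+8=14  col g=7
row: 8 vs 14

buggy=8 correct=14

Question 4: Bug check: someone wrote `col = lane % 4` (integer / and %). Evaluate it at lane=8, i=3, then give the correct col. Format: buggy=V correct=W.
`lane % 4`[8,3]→0
lane 8: G=2 (8/4), T=0 (8%4)
i=3: r=0*2+1+8=9, c=G=2
col: 0 vs 2

buggy=0 correct=2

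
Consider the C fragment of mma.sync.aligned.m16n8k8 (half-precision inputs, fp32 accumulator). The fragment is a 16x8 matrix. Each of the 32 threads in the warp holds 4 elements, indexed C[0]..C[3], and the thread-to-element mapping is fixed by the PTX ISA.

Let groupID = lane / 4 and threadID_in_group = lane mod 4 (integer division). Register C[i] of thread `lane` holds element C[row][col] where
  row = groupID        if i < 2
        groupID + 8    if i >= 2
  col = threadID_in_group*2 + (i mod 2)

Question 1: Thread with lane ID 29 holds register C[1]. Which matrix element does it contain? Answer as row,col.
29: gr=7,th=1
[1] (7+0,1*2+1) = (7,3)

7,3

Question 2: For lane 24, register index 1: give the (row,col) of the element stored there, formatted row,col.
6,1

L=24->g=24>>2=6, t=24&3=0
[1]->row 6+0=6  col 0·2+1=1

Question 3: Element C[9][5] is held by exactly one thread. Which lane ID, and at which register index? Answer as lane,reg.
6,3

r=9⇒gr=1,Rb=1  c=5⇒th=2,odd=1
L=1*4+2=6  i=1*2+1=3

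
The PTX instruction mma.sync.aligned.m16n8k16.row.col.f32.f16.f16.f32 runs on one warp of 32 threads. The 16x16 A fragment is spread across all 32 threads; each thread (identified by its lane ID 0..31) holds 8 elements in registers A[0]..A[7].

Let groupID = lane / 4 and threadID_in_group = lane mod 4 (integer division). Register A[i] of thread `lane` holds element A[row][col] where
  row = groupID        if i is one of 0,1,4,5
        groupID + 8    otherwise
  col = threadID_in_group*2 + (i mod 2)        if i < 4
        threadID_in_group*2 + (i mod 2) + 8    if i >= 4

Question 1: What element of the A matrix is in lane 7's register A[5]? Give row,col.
1,15

L=7⇒gr=7>>2=1, th=7&3=3
[5]⇒row 1+0=1  col 3·2+1+8=15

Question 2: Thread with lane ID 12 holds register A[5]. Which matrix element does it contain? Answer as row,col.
12: grp=3,tig=0
[5] (3+0,0*2+1+8) = (3,9)

3,9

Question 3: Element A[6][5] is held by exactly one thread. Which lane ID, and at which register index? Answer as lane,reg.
r:6=>grp=6,rB=0  c:5=>cB=0,tig=2,lo=1
L=6*4+2=26  i=0*4+0*2+1=1

26,1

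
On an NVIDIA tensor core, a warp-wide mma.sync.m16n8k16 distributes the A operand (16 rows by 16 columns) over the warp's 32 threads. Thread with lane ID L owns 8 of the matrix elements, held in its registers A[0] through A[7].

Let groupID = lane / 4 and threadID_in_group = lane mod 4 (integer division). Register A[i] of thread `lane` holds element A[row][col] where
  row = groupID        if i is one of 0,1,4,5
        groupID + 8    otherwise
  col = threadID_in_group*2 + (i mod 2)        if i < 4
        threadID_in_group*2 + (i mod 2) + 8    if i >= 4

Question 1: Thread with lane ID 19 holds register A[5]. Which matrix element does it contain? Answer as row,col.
lane 19: g=4 (19/4), t=3 (19%4)
i=5: r=4+0=4, c=3*2+1+8=15

4,15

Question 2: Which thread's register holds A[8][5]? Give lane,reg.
2,3

r:8=>grp=0,rB=1  c:5=>cB=0,tig=2,lo=1
L=0*4+2=2  i=0*4+1*2+1=3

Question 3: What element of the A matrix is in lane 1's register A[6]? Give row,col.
1: grp=0,tig=1
[6] (0+8,1*2+0+8) = (8,10)

8,10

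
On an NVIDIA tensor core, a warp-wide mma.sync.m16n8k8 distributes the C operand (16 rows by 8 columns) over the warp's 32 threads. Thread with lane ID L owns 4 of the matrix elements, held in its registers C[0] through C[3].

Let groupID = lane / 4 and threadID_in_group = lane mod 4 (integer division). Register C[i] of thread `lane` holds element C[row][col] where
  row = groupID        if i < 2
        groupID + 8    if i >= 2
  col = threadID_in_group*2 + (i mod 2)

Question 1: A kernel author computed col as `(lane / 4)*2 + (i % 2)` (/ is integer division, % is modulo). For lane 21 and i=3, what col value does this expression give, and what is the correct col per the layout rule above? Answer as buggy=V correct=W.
buggy=11 correct=3

`(lane / 4)*2 + (i % 2)`[21,3]→11
lane 21→21/4=5, 21 mod 4=1
i=3  r:5+8→13  c:2·1+1→3
col: 11 vs 3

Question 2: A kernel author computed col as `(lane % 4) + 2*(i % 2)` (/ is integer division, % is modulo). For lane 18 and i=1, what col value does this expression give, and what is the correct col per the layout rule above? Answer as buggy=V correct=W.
buggy=4 correct=5

`(lane % 4) + 2*(i % 2)`[18,1]=>4
lane 18=>18/4=4, 18 mod 4=2
i=1  r:4+0=>4  c:2·2+1=>5
col: 4 vs 5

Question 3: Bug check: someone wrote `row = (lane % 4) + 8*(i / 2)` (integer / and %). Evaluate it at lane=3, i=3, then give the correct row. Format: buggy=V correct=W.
buggy=11 correct=8

`(lane % 4) + 8*(i / 2)`[3,3]=>11
lane 3: grp=0 (3/4), tig=3 (3%4)
i=3: r=0+8=8, c=3*2+1=7
row: 11 vs 8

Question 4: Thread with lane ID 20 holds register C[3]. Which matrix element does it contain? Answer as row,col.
13,1

lane 20: gr=5 (20/4), th=0 (20%4)
i=3: r=5+8=13, c=0*2+1=1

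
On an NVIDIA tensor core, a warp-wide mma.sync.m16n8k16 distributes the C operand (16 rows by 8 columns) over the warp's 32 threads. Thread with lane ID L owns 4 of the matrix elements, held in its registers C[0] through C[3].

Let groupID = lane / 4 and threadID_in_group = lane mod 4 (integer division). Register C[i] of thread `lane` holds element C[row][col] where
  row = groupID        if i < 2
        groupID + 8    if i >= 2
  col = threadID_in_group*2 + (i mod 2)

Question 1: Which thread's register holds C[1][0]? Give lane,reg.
4,0

r:1=>grp=1,rB=0  c:0=>tig=0,lo=0
L=1*4+0=4  i=0*2+0=0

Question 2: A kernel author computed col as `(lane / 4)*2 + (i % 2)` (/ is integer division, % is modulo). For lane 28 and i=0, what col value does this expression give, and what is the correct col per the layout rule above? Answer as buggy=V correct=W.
`(lane / 4)*2 + (i % 2)`[28,0]→14
28: G=7,T=0
[0] (7+0,0*2+0) = (7,0)
col: 14 vs 0

buggy=14 correct=0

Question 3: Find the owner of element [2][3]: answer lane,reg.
r=2→G=2,rhi=0  c=3→T=1,p=1
L=2*4+1=9  i=0*2+1=1

9,1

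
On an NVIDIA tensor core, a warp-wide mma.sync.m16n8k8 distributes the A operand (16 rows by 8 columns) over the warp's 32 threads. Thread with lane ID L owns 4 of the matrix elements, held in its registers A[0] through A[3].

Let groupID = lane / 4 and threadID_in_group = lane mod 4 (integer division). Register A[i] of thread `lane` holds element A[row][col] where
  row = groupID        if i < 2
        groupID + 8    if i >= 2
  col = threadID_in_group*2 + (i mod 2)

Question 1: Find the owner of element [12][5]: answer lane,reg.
18,3

r:12=>grp=4,rB=1  c:5=>tig=2,lo=1
L=4*4+2=18  i=1*2+1=3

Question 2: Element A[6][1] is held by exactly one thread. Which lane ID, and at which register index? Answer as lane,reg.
24,1

r:6=>grp=6,rB=0  c:1=>tig=0,lo=1
L=6*4+0=24  i=0*2+1=1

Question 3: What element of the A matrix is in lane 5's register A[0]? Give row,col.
1,2

5: g=1,t=1
[0] (1+0,1*2+0) = (1,2)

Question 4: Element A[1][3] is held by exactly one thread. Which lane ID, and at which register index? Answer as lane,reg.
5,1

r=1→G=1,rhi=0  c=3→T=1,p=1
L=1*4+1=5  i=0*2+1=1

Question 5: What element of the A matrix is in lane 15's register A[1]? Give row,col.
3,7

L=15⇒gr=15>>2=3, th=15&3=3
[1]⇒row 3+0=3  col 3·2+1=7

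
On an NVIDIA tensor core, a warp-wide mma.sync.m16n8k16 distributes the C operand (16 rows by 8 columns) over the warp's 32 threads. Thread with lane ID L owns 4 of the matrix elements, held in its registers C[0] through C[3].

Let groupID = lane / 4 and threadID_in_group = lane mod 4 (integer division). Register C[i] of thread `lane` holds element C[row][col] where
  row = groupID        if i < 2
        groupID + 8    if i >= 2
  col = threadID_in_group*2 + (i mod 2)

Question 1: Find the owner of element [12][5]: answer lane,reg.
r:12=>grp=4,rB=1  c:5=>tig=2,lo=1
L=4*4+2=18  i=1*2+1=3

18,3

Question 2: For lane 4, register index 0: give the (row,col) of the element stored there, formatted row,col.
L=4->g=4>>2=1, t=4&3=0
[0]->row 1+0=1  col 0·2+0=0

1,0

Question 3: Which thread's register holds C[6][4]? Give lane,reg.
r=6->g=6,rb=0  c=4->t=2,b0=0
L=6*4+2=26  i=0*2+0=0

26,0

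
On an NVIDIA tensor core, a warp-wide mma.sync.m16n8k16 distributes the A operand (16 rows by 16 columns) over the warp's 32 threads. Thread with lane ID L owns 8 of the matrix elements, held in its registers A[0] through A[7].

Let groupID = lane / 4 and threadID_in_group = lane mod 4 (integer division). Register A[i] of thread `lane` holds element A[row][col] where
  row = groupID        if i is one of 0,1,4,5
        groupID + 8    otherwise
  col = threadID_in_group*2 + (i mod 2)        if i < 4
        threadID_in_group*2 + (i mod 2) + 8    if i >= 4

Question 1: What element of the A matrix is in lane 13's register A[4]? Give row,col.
13: gid=3,tid=1
[4] (3+0,1*2+0+8) = (3,10)

3,10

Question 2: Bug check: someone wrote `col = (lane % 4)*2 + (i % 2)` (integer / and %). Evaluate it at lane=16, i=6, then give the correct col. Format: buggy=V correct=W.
`(lane % 4)*2 + (i % 2)`[16,6]=>0
lane 16=>16/4=4, 16 mod 4=0
i=6  r:4+8=>12  c:2·0+0+8=>8
col: 0 vs 8

buggy=0 correct=8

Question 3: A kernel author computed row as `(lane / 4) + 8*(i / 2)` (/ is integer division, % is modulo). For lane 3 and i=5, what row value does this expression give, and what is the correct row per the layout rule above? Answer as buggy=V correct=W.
`(lane / 4) + 8*(i / 2)`[3,5]->16
L=3->g=3>>2=0, t=3&3=3
[5]->row 0+0=0  col 3·2+1+8=15
row: 16 vs 0

buggy=16 correct=0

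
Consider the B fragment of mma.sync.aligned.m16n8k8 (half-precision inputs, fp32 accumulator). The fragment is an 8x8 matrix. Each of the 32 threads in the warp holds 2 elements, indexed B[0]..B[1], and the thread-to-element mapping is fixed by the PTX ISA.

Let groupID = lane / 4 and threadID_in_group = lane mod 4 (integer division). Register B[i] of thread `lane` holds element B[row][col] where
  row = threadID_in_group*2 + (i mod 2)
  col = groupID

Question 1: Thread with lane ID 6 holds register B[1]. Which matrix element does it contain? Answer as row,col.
5,1

lane 6: grp=1 (6/4), tig=2 (6%4)
i=1: r=2*2+1=5, c=grp=1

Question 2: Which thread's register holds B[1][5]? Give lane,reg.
c: 5->gid=5  r: 1->tid=0,i&1=1
L=5*4+0=20  i=1=1

20,1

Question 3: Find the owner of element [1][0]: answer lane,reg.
c=0→G=0  r=1→T=0,p=1
L=0*4+0=0  i=1=1

0,1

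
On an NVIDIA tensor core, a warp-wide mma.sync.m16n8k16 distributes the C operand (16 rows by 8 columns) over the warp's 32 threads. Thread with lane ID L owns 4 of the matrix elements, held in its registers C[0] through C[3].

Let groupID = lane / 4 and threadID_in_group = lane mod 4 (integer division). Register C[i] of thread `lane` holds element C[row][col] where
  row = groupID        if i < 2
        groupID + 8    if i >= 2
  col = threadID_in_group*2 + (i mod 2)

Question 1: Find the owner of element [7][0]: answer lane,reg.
28,0

r: 7->gid=7,r8=0  c: 0->tid=0,i&1=0
L=7*4+0=28  i=0*2+0=0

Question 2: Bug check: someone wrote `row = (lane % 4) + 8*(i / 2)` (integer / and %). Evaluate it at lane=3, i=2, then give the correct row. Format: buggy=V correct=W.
`(lane % 4) + 8*(i / 2)`[3,2]=>11
lane 3: grp=0 (3/4), tig=3 (3%4)
i=2: r=0+8=8, c=3*2+0=6
row: 11 vs 8

buggy=11 correct=8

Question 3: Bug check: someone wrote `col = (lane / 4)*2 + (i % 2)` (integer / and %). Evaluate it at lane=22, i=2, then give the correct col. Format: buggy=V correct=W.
buggy=10 correct=4

`(lane / 4)*2 + (i % 2)`[22,2]⇒10
lane 22: gr=5 (22/4), th=2 (22%4)
i=2: r=5+8=13, c=2*2+0=4
col: 10 vs 4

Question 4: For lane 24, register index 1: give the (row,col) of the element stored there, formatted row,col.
L=24→G=24>>2=6, T=24&3=0
[1]→row 6+0=6  col 0·2+1=1

6,1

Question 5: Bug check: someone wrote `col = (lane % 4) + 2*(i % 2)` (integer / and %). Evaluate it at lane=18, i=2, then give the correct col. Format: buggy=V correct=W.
`(lane % 4) + 2*(i % 2)`[18,2]=>2
lane 18: grp=4 (18/4), tig=2 (18%4)
i=2: r=4+8=12, c=2*2+0=4
col: 2 vs 4

buggy=2 correct=4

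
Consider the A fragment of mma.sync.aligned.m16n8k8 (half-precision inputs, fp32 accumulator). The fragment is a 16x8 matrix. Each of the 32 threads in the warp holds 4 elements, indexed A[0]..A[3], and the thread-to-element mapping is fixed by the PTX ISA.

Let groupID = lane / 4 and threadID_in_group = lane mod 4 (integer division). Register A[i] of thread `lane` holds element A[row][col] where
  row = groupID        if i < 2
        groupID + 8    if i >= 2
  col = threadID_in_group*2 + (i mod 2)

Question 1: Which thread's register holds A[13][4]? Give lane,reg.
22,2

r=13→G=5,rhi=1  c=4→T=2,p=0
L=5*4+2=22  i=1*2+0=2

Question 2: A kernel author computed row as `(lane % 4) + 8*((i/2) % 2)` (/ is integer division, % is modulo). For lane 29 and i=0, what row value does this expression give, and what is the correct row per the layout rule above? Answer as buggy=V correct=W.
`(lane % 4) + 8*((i/2) % 2)`[29,0]⇒1
L=29⇒gr=29>>2=7, th=29&3=1
[0]⇒row 7+0=7  col 1·2+0=2
row: 1 vs 7

buggy=1 correct=7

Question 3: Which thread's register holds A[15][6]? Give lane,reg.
31,2

r: 15->gid=7,r8=1  c: 6->tid=3,i&1=0
L=7*4+3=31  i=1*2+0=2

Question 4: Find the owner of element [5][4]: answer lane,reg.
22,0

r:5=>grp=5,rB=0  c:4=>tig=2,lo=0
L=5*4+2=22  i=0*2+0=0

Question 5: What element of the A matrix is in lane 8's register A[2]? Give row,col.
L=8→G=8>>2=2, T=8&3=0
[2]→row 2+8=10  col 0·2+0=0

10,0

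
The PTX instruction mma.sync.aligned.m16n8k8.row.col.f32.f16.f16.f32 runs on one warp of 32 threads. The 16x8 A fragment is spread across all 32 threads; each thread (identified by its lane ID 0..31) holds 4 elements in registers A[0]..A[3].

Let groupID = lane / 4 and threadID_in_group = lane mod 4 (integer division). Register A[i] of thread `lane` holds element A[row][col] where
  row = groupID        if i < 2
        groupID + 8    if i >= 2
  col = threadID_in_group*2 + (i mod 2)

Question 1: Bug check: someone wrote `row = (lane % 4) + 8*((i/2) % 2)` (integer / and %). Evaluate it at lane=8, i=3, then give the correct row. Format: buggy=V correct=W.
buggy=8 correct=10

`(lane % 4) + 8*((i/2) % 2)`[8,3]⇒8
lane 8: gr=2 (8/4), th=0 (8%4)
i=3: r=2+8=10, c=0*2+1=1
row: 8 vs 10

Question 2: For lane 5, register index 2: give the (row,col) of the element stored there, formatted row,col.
9,2

lane 5→5/4=1, 5 mod 4=1
i=2  r:1+8→9  c:2·1+0→2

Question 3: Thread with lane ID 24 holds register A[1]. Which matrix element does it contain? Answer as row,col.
lane 24: gr=6 (24/4), th=0 (24%4)
i=1: r=6+0=6, c=0*2+1=1

6,1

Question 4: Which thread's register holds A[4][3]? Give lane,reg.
r=4->g=4,rb=0  c=3->t=1,b0=1
L=4*4+1=17  i=0*2+1=1

17,1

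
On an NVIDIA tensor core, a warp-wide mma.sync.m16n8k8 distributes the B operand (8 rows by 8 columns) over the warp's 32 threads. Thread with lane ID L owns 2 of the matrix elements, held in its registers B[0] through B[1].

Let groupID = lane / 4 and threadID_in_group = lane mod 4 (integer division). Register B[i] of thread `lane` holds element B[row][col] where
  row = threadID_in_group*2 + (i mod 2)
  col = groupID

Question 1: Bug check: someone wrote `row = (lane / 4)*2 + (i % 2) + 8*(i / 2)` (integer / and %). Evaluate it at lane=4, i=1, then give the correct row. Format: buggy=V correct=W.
`(lane / 4)*2 + (i % 2) + 8*(i / 2)`[4,1]⇒3
L=4⇒gr=4>>2=1, th=4&3=0
[1]⇒row 0·2+1=1  col gr=1
row: 3 vs 1

buggy=3 correct=1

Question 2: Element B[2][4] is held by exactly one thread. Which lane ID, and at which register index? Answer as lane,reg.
17,0

c:4=>grp=4  r:2=>tig=1,lo=0
L=4*4+1=17  i=0=0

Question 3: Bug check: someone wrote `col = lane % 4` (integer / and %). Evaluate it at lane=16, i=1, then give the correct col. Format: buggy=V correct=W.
buggy=0 correct=4

`lane % 4`[16,1]→0
lane 16→16/4=4, 16 mod 4=0
i=1  r:2·0+1→1  c:4
col: 0 vs 4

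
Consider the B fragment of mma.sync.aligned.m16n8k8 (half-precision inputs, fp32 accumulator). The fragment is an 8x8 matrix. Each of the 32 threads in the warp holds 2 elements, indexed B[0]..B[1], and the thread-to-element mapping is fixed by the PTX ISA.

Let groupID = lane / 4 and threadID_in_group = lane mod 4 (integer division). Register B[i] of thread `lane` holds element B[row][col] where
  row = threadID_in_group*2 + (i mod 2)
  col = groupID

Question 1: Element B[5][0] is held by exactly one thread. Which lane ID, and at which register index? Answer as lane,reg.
c: 0->gid=0  r: 5->tid=2,i&1=1
L=0*4+2=2  i=1=1

2,1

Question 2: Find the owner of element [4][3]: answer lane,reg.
14,0

c=3→G=3  r=4→T=2,p=0
L=3*4+2=14  i=0=0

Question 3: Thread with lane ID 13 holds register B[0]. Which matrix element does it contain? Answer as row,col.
L=13->g=13>>2=3, t=13&3=1
[0]->row 1·2+0=2  col g=3

2,3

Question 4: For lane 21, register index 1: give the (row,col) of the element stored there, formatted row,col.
L=21->gid=21>>2=5, tid=21&3=1
[1]->row 1·2+1=3  col gid=5

3,5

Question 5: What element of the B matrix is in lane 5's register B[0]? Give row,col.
5: gr=1,th=1
[0] (1*2+0,1) = (2,1)

2,1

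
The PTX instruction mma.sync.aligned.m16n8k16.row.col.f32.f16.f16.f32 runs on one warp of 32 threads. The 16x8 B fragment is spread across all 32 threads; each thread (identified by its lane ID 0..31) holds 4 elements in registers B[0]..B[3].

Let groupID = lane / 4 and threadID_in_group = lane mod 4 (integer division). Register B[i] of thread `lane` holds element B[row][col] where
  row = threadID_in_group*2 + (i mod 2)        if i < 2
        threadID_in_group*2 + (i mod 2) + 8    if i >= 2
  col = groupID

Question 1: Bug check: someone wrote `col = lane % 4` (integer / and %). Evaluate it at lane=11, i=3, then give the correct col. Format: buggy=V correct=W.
buggy=3 correct=2

`lane % 4`[11,3]->3
L=11->gid=11>>2=2, tid=11&3=3
[3]->row 3·2+1+8=15  col gid=2
col: 3 vs 2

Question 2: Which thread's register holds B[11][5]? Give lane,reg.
c: 5->gid=5  r: 11->r8=1,tid=1,i&1=1
L=5*4+1=21  i=1*2+1=3

21,3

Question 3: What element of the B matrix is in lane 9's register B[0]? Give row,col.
2,2

lane 9->9/4=2, 9 mod 4=1
i=0  r:2·1+0+0->2  c:2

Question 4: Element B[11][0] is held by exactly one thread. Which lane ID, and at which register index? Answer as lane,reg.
c:0=>grp=0  r:11=>rB=1,tig=1,lo=1
L=0*4+1=1  i=1*2+1=3

1,3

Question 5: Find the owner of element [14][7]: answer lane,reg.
c=7→G=7  r=14→rhi=1,T=3,p=0
L=7*4+3=31  i=1*2+0=2

31,2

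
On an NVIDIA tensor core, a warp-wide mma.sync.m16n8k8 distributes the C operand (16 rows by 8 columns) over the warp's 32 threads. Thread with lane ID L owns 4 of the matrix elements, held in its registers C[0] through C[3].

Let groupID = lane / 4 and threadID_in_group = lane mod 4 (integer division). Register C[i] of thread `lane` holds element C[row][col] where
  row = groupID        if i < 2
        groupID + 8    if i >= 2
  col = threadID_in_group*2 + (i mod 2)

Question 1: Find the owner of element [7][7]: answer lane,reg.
31,1

r: 7->gid=7,r8=0  c: 7->tid=3,i&1=1
L=7*4+3=31  i=0*2+1=1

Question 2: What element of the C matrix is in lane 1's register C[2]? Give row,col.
8,2

L=1->g=1>>2=0, t=1&3=1
[2]->row 0+8=8  col 1·2+0=2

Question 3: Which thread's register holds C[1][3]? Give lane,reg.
r=1⇒gr=1,Rb=0  c=3⇒th=1,odd=1
L=1*4+1=5  i=0*2+1=1

5,1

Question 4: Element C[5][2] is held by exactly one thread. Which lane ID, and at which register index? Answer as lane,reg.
21,0

r=5->g=5,rb=0  c=2->t=1,b0=0
L=5*4+1=21  i=0*2+0=0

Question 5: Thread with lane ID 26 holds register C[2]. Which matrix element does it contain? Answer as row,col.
14,4

26: G=6,T=2
[2] (6+8,2*2+0) = (14,4)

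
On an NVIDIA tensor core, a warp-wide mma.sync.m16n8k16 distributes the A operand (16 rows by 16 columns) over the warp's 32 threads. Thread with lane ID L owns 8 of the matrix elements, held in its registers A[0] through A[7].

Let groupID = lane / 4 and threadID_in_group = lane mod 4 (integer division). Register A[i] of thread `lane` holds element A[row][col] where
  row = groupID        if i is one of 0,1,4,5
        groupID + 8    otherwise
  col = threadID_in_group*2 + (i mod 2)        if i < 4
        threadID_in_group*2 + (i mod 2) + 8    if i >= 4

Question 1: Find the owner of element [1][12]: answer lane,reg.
6,4

r:1=>grp=1,rB=0  c:12=>cB=1,tig=2,lo=0
L=1*4+2=6  i=1*4+0*2+0=4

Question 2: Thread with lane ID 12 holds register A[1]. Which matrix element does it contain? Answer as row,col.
12: g=3,t=0
[1] (3+0,0*2+1+0) = (3,1)

3,1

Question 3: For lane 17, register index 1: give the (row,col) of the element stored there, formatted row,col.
4,3

lane 17: gid=4 (17/4), tid=1 (17%4)
i=1: r=4+0=4, c=1*2+1+0=3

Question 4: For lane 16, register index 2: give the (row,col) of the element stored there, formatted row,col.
12,0

lane 16: g=4 (16/4), t=0 (16%4)
i=2: r=4+8=12, c=0*2+0+0=0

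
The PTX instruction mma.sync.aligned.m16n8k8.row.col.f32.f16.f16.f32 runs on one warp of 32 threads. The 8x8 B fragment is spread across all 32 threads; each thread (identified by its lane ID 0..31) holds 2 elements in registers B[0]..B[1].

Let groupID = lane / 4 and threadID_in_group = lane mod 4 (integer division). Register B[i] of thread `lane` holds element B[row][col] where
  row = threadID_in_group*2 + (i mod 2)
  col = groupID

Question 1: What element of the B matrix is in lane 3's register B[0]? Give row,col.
6,0

3: gr=0,th=3
[0] (3*2+0,0) = (6,0)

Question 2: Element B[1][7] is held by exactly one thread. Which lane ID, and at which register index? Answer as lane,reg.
28,1

c=7->g=7  r=1->t=0,b0=1
L=7*4+0=28  i=1=1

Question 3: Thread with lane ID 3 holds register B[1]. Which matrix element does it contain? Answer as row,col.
7,0

L=3->gid=3>>2=0, tid=3&3=3
[1]->row 3·2+1=7  col gid=0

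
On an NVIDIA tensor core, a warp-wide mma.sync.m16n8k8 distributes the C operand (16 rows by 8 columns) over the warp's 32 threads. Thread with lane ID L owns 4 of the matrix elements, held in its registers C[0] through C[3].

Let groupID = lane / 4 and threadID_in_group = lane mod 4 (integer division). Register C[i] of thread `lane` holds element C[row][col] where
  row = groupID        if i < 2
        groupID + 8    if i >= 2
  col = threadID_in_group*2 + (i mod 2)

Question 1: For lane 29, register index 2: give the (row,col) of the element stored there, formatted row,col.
lane 29: g=7 (29/4), t=1 (29%4)
i=2: r=7+8=15, c=1*2+0=2

15,2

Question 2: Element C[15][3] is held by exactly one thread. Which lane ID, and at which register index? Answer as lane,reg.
r=15→G=7,rhi=1  c=3→T=1,p=1
L=7*4+1=29  i=1*2+1=3

29,3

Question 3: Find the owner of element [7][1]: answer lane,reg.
r:7=>grp=7,rB=0  c:1=>tig=0,lo=1
L=7*4+0=28  i=0*2+1=1

28,1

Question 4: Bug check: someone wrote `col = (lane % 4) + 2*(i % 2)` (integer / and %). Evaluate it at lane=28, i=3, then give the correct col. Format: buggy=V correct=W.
`(lane % 4) + 2*(i % 2)`[28,3]=>2
lane 28=>28/4=7, 28 mod 4=0
i=3  r:7+8=>15  c:2·0+1=>1
col: 2 vs 1

buggy=2 correct=1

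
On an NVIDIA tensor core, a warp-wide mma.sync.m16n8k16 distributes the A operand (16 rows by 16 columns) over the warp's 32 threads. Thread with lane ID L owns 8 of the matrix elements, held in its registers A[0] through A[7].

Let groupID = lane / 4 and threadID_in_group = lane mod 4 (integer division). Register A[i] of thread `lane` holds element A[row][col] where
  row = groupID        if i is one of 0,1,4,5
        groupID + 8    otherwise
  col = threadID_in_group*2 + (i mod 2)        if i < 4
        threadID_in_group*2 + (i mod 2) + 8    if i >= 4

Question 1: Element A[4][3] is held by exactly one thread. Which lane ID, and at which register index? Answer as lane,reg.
17,1

r=4→G=4,rhi=0  c=3→chi=0,T=1,p=1
L=4*4+1=17  i=0*4+0*2+1=1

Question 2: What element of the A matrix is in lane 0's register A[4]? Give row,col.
lane 0: grp=0 (0/4), tig=0 (0%4)
i=4: r=0+0=0, c=0*2+0+8=8

0,8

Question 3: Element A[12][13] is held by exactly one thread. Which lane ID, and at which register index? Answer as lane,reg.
18,7

r=12→G=4,rhi=1  c=13→chi=1,T=2,p=1
L=4*4+2=18  i=1*4+1*2+1=7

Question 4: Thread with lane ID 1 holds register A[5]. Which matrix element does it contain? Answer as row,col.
0,11

1: gr=0,th=1
[5] (0+0,1*2+1+8) = (0,11)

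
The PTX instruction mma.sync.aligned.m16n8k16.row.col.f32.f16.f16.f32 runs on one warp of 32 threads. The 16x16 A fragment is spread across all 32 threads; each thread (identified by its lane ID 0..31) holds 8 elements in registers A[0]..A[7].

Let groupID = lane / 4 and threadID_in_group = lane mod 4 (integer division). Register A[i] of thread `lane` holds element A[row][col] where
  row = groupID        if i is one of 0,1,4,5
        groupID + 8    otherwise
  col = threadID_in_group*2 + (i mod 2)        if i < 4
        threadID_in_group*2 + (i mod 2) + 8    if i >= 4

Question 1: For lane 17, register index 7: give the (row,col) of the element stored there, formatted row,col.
12,11

L=17→G=17>>2=4, T=17&3=1
[7]→row 4+8=12  col 1·2+1+8=11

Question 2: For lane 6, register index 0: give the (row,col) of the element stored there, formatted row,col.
1,4

lane 6: G=1 (6/4), T=2 (6%4)
i=0: r=1+0=1, c=2*2+0+0=4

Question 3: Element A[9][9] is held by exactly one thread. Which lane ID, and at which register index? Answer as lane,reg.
4,7

r=9->g=1,rb=1  c=9->cb=1,t=0,b0=1
L=1*4+0=4  i=1*4+1*2+1=7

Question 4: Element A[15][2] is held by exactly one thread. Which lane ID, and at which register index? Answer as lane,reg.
29,2

r=15->g=7,rb=1  c=2->cb=0,t=1,b0=0
L=7*4+1=29  i=0*4+1*2+0=2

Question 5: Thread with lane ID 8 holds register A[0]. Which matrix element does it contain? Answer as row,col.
2,0

L=8→G=8>>2=2, T=8&3=0
[0]→row 2+0=2  col 0·2+0+0=0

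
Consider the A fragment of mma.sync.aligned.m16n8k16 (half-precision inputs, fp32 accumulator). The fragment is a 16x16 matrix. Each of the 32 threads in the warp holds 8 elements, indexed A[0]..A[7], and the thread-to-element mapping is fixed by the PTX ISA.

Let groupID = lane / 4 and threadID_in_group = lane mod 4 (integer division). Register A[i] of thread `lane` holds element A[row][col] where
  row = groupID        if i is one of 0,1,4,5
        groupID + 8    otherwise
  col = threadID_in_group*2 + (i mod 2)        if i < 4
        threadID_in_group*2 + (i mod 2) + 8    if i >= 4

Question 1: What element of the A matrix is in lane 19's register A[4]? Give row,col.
4,14

L=19⇒gr=19>>2=4, th=19&3=3
[4]⇒row 4+0=4  col 3·2+0+8=14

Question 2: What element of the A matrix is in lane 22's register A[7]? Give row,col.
13,13

lane 22: gr=5 (22/4), th=2 (22%4)
i=7: r=5+8=13, c=2*2+1+8=13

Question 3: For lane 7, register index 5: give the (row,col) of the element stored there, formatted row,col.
lane 7->7/4=1, 7 mod 4=3
i=5  r:1+0->1  c:2·3+1+8->15

1,15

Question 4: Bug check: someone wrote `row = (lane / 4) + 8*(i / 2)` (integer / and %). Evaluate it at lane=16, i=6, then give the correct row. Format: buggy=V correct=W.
`(lane / 4) + 8*(i / 2)`[16,6]->28
16: g=4,t=0
[6] (4+8,0*2+0+8) = (12,8)
row: 28 vs 12

buggy=28 correct=12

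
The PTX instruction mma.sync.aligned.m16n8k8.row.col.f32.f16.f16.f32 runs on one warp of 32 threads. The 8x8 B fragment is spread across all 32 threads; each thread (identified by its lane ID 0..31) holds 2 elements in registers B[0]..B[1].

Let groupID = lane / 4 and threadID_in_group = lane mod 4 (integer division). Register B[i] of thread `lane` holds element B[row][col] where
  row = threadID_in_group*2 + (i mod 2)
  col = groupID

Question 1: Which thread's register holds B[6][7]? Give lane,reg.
c=7⇒gr=7  r=6⇒th=3,odd=0
L=7*4+3=31  i=0=0

31,0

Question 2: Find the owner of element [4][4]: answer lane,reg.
c:4=>grp=4  r:4=>tig=2,lo=0
L=4*4+2=18  i=0=0

18,0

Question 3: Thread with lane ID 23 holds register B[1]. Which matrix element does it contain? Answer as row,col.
7,5

L=23→G=23>>2=5, T=23&3=3
[1]→row 3·2+1=7  col G=5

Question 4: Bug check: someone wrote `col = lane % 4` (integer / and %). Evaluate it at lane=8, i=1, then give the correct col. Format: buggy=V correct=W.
buggy=0 correct=2

`lane % 4`[8,1]->0
8: gid=2,tid=0
[1] (0*2+1,2) = (1,2)
col: 0 vs 2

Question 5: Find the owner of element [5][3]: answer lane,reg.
14,1

c=3->g=3  r=5->t=2,b0=1
L=3*4+2=14  i=1=1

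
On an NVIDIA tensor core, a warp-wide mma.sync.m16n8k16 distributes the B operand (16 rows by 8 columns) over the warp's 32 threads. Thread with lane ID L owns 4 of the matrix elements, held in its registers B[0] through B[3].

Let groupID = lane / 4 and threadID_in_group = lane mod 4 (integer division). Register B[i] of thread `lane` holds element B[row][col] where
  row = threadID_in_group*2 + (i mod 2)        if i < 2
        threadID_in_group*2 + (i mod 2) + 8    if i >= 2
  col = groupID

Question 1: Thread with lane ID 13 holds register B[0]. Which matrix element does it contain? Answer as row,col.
lane 13->13/4=3, 13 mod 4=1
i=0  r:2·1+0+0->2  c:3

2,3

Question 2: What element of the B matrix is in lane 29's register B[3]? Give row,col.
11,7

L=29→G=29>>2=7, T=29&3=1
[3]→row 1·2+1+8=11  col G=7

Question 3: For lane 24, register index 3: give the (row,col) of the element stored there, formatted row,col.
9,6

lane 24: gid=6 (24/4), tid=0 (24%4)
i=3: r=0*2+1+8=9, c=gid=6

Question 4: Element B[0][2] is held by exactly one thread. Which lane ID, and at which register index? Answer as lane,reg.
8,0

c:2=>grp=2  r:0=>rB=0,tig=0,lo=0
L=2*4+0=8  i=0*2+0=0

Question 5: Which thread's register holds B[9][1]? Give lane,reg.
c=1→G=1  r=9→rhi=1,T=0,p=1
L=1*4+0=4  i=1*2+1=3

4,3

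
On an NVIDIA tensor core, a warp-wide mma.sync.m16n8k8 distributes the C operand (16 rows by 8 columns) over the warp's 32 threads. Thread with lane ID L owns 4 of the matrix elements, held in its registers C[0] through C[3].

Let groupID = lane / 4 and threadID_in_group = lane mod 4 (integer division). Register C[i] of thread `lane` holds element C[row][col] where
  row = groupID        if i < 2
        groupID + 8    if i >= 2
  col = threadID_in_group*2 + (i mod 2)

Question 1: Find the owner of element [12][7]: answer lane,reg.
19,3

r=12⇒gr=4,Rb=1  c=7⇒th=3,odd=1
L=4*4+3=19  i=1*2+1=3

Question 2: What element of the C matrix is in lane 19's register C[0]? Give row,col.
lane 19: gr=4 (19/4), th=3 (19%4)
i=0: r=4+0=4, c=3*2+0=6

4,6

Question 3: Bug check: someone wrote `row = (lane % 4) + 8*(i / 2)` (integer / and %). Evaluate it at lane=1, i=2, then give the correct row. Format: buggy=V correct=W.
`(lane % 4) + 8*(i / 2)`[1,2]⇒9
lane 1: gr=0 (1/4), th=1 (1%4)
i=2: r=0+8=8, c=1*2+0=2
row: 9 vs 8

buggy=9 correct=8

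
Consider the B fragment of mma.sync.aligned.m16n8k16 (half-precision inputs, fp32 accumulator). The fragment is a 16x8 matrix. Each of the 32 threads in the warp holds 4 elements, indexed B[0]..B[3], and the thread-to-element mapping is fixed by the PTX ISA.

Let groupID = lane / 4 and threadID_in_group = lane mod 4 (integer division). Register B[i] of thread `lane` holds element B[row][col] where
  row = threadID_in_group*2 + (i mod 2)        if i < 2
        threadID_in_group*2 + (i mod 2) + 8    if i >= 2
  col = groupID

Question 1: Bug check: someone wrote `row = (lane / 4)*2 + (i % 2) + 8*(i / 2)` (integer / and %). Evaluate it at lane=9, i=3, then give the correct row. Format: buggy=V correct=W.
buggy=13 correct=11

`(lane / 4)*2 + (i % 2) + 8*(i / 2)`[9,3]=>13
L=9=>grp=9>>2=2, tig=9&3=1
[3]=>row 1·2+1+8=11  col grp=2
row: 13 vs 11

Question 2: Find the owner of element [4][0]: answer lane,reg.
2,0

c:0=>grp=0  r:4=>rB=0,tig=2,lo=0
L=0*4+2=2  i=0*2+0=0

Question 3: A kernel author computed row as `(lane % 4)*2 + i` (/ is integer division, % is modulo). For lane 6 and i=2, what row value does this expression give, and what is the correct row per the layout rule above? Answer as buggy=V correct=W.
`(lane % 4)*2 + i`[6,2]->6
lane 6: g=1 (6/4), t=2 (6%4)
i=2: r=2*2+0+8=12, c=g=1
row: 6 vs 12

buggy=6 correct=12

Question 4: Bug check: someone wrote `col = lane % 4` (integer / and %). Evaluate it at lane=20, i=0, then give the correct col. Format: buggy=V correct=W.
buggy=0 correct=5

`lane % 4`[20,0]→0
lane 20: G=5 (20/4), T=0 (20%4)
i=0: r=0*2+0+0=0, c=G=5
col: 0 vs 5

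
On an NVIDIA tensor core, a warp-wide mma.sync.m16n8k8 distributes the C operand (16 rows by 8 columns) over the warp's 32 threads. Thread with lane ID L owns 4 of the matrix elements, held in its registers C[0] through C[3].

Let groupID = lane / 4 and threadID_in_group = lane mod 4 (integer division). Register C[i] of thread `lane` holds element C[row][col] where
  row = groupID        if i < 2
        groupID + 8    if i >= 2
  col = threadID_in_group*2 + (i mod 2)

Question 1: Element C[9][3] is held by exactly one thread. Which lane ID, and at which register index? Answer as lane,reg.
5,3

r: 9->gid=1,r8=1  c: 3->tid=1,i&1=1
L=1*4+1=5  i=1*2+1=3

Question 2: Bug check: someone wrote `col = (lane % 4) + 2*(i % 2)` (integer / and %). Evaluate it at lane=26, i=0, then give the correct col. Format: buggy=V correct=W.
buggy=2 correct=4

`(lane % 4) + 2*(i % 2)`[26,0]->2
26: gid=6,tid=2
[0] (6+0,2*2+0) = (6,4)
col: 2 vs 4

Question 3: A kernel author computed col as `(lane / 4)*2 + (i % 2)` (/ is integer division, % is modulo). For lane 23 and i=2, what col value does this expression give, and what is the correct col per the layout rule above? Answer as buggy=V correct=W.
buggy=10 correct=6

`(lane / 4)*2 + (i % 2)`[23,2]=>10
lane 23=>23/4=5, 23 mod 4=3
i=2  r:5+8=>13  c:2·3+0=>6
col: 10 vs 6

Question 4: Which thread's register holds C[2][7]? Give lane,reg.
11,1

r:2=>grp=2,rB=0  c:7=>tig=3,lo=1
L=2*4+3=11  i=0*2+1=1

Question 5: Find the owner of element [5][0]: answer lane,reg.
20,0

r=5->g=5,rb=0  c=0->t=0,b0=0
L=5*4+0=20  i=0*2+0=0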